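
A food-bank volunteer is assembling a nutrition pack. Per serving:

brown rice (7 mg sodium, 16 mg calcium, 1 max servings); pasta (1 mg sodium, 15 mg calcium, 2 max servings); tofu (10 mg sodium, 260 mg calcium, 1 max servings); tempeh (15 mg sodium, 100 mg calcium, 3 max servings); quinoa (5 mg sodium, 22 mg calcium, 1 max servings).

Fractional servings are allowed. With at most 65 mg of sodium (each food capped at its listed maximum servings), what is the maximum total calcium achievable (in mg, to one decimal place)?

Calcium per mg sodium: tofu 26, pasta 15, tempeh 6.667, quinoa 4.4, brown rice 2.286.
Take 1 serving of tofu: uses 10 mg sodium, +260.0 mg calcium (running total 260.0 mg).
Take 2 servings of pasta: uses 2 mg sodium, +30.0 mg calcium (running total 290.0 mg).
Take 3 servings of tempeh: uses 45 mg sodium, +300.0 mg calcium (running total 590.0 mg).
Take 1 serving of quinoa: uses 5 mg sodium, +22.0 mg calcium (running total 612.0 mg).
Take 0.4286 servings of brown rice: uses 3 mg sodium, +6.9 mg calcium (running total 618.9 mg).
Greedy by best ratio exhausts the sodium allowance optimally: 618.9 mg.

618.9 mg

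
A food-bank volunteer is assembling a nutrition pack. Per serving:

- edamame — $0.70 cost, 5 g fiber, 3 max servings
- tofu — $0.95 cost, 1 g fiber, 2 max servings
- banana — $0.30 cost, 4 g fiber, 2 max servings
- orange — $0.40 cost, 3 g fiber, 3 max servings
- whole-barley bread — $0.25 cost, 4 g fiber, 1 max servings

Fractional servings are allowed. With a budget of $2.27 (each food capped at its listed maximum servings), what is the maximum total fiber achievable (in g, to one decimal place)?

22.6 g

Fiber per dollar: whole-barley bread 16, banana 13.33, orange 7.5, edamame 7.143, tofu 1.053.
Take 1 serving of whole-barley bread: spends $0.25, +4.0 g fiber (running total 4.0 g).
Take 2 servings of banana: spends $0.60, +8.0 g fiber (running total 12.0 g).
Take 3 servings of orange: spends $1.20, +9.0 g fiber (running total 21.0 g).
Take 0.3143 servings of edamame: spends $0.22, +1.6 g fiber (running total 22.6 g).
Greedy by best ratio exhausts the cost allowance optimally: 22.6 g.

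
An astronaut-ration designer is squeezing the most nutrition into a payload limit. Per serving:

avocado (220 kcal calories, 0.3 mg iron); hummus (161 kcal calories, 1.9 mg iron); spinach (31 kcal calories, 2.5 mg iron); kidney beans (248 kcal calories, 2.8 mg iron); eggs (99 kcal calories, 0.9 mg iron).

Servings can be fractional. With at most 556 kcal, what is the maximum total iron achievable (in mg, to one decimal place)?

44.8 mg

Iron per kcal: spinach 0.08065, hummus 0.0118, kidney beans 0.01129, eggs 0.009091, avocado 0.001364.
With no serving limits, spend the whole calories allowance on spinach: 556 kcal / 31 kcal × 2.5 mg = 44.8 mg.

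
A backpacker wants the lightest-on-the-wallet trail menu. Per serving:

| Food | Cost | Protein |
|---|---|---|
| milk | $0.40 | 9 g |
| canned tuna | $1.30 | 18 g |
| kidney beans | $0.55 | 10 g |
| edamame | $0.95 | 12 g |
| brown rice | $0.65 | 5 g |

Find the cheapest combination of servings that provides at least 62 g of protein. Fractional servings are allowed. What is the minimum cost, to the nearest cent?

Cost per g of protein: milk $0.0444, kidney beans $0.0550, canned tuna $0.0722, edamame $0.0792, brown rice $0.1300.
With no serving limits, use only milk: 62 g / 9 g = 6.889 servings × $0.40 = $2.76.

$2.76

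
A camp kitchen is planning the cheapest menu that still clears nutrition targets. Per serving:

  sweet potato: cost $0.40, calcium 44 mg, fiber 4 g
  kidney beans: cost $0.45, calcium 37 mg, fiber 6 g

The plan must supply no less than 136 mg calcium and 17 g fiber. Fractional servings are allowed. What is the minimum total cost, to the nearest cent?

This is a tiny linear program; its minimum lies at a vertex of the feasible set. List the vertices and price them.
sweet potato only: max(136/44, 17/4) = 4.25 servings → $1.70.
kidney beans only: max(136/37, 17/6) = 3.676 servings → $1.65.
sweet potato + kidney beans with both tight: 1.612 servings and 1.759 servings → $1.44.
So the least-cost plan costs $1.44.

$1.44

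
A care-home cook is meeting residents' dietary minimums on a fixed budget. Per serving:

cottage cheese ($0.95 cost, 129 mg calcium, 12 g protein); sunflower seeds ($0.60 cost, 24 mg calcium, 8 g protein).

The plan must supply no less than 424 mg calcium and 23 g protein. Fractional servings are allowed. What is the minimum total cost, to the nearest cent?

Two binding constraints pin down two serving amounts, so the optimal mix uses at most two foods. The candidates are each food alone (scaled to the tighter of calcium/protein) and each pair with both constraints tight.
cottage cheese only: max(424/129, 23/12) = 3.287 servings → $3.12.
sunflower seeds only: max(424/24, 23/8) = 17.67 servings → $10.60.
cottage cheese + sunflower seeds with both targets exact would need a negative amount; discard.
Cheapest feasible corner: $3.12.

$3.12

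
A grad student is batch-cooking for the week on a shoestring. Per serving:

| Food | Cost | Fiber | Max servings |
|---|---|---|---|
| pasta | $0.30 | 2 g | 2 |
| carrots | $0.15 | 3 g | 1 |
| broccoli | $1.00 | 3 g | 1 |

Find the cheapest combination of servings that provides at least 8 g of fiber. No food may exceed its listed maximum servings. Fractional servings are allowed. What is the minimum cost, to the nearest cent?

$1.08

Cost per g of fiber: carrots $0.0500, pasta $0.1500, broccoli $0.3333.
Take 1 serving of carrots: +3.0 g fiber for $0.15 (total $0.15, still need 5.0 g).
Take 2 servings of pasta: +4.0 g fiber for $0.60 (total $0.75, still need 1.0 g).
Take 0.3333 servings of broccoli: +1.0 g fiber for $0.33 (total $1.08, still need 0.0 g).
Filling from the cheapest source first is optimal under one linear minimum: $1.08.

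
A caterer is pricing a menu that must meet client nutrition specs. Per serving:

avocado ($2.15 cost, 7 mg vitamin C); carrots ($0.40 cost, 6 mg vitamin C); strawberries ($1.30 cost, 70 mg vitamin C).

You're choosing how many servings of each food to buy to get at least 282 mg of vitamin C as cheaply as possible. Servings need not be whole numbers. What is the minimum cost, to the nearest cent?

Cost per mg of vitamin C: strawberries $0.0186, carrots $0.0667, avocado $0.3071.
With no serving limits, use only strawberries: 282 mg / 70 mg = 4.029 servings × $1.30 = $5.24.

$5.24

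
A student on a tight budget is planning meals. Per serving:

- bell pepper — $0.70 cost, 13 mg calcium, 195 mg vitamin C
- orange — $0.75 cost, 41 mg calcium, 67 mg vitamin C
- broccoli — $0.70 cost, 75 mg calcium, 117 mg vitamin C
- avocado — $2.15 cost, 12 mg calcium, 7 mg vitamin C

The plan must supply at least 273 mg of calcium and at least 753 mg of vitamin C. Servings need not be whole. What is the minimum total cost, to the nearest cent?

$3.63

This is a tiny linear program; its minimum lies at a vertex of the feasible set. List the vertices and price them.
bell pepper only: max(273/13, 753/195) = 21 servings → $14.70.
orange only: max(273/41, 753/67) = 11.24 servings → $8.43.
broccoli only: max(273/75, 753/117) = 6.436 servings → $4.51.
avocado only: max(273/12, 753/7) = 107.6 servings → $231.28.
bell pepper + orange with both tight: 1.766 servings and 6.099 servings → $5.81.
bell pepper + broccoli with both tight: 1.872 servings and 3.315 servings → $3.63.
bell pepper + avocado with both tight: 3.168 servings and 19.32 servings → $43.75.
orange + broccoli with both targets exact would need a negative amount; discard.
orange + avocado: intersection lies outside the first quadrant.
broccoli + avocado: the both-tight solution has a negative serving — not a feasible corner.
The minimum over all feasible corners is $3.63.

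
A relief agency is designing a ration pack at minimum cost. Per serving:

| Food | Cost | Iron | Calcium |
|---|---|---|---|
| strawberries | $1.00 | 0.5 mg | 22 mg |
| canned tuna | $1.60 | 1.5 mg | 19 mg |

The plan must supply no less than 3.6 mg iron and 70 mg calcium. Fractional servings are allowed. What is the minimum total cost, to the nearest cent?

A basic optimal solution has at most two foods positive. Try each food alone and each pair with both targets met exactly.
strawberries only: max(3.6/0.5, 70/22) = 7.2 servings → $7.20.
canned tuna only: max(3.6/1.5, 70/19) = 3.684 servings → $5.89.
strawberries + canned tuna with both tight: 1.557 servings and 1.881 servings → $4.57.
The minimum over all feasible corners is $4.57.

$4.57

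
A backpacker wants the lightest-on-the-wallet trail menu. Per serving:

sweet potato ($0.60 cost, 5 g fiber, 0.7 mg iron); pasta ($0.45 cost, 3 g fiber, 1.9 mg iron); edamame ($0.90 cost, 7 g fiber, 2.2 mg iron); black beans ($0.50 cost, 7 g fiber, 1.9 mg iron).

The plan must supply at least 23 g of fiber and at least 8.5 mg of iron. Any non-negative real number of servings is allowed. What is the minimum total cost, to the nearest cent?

$2.13

The cheapest plan sits at a corner of the feasible region — with two constraints it uses at most two foods.
sweet potato only: max(23/5, 8.5/0.7) = 12.14 servings → $7.29.
pasta only: max(23/3, 8.5/1.9) = 7.667 servings → $3.45.
edamame only: max(23/7, 8.5/2.2) = 3.864 servings → $3.48.
black beans only: max(23/7, 8.5/1.9) = 4.474 servings → $2.24.
sweet potato + pasta with both tight: 2.459 servings and 3.568 servings → $3.08.
sweet potato + edamame: the both-tight solution has a negative serving — not a feasible corner.
sweet potato + black beans: intersection lies outside the first quadrant.
pasta + edamame with both tight: 1.328 servings and 2.716 servings → $3.04.
pasta + black beans with both tight: 2.079 servings and 2.395 servings → $2.13.
edamame + black beans with both targets exact would need a negative amount; discard.
Cheapest feasible corner: $2.13.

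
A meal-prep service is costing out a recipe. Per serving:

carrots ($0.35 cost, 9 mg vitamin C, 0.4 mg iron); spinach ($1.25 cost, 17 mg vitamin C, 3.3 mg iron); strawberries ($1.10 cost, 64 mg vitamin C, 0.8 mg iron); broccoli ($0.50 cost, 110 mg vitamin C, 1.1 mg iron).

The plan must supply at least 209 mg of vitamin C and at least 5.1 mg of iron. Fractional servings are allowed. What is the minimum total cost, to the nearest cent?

With two linear requirements the optimum uses one or two foods; enumerate the corners.
carrots only: max(209/9, 5.1/0.4) = 23.22 servings → $8.13.
spinach only: max(209/17, 5.1/3.3) = 12.29 servings → $15.37.
strawberries only: max(209/64, 5.1/0.8) = 6.375 servings → $7.01.
broccoli only: max(209/110, 5.1/1.1) = 4.636 servings → $2.32.
carrots + spinach: intersection lies outside the first quadrant.
carrots + strawberries with both tight: 8.652 servings and 2.049 servings → $5.28.
carrots + broccoli with both tight: 9.71 servings and 1.106 servings → $3.95.
spinach + strawberries with both tight: 0.8057 servings and 3.052 servings → $4.36.
spinach + broccoli with both tight: 0.9617 servings and 1.751 servings → $2.08.
strawberries + broccoli: the both-tight solution has a negative serving — not a feasible corner.
So the least-cost plan costs $2.08.

$2.08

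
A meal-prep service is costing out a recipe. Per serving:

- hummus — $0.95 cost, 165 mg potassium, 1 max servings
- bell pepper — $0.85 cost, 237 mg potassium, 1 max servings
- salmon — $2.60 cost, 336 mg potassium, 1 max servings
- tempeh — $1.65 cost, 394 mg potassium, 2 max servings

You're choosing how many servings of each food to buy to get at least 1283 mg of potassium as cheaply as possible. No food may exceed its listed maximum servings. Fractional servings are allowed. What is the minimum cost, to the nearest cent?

Cost per mg of potassium: bell pepper $0.0036, tempeh $0.0042, hummus $0.0058, salmon $0.0077.
Take 1 serving of bell pepper: +237.0 mg potassium for $0.85 (total $0.85, still need 1046.0 mg).
Take 2 servings of tempeh: +788.0 mg potassium for $3.30 (total $4.15, still need 258.0 mg).
Take 1 serving of hummus: +165.0 mg potassium for $0.95 (total $5.10, still need 93.0 mg).
Take 0.2768 servings of salmon: +93.0 mg potassium for $0.72 (total $5.82, still need 0.0 mg).
Greedy by cheapest-per-mg is optimal for a single linear constraint, so the minimum cost is $5.82.

$5.82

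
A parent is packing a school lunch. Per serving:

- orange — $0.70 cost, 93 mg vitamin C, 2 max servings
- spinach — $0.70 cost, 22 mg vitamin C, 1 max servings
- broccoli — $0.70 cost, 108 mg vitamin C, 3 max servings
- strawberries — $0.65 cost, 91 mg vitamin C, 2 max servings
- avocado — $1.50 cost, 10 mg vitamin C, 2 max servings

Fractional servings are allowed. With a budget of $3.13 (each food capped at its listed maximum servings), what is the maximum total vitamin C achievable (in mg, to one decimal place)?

468.2 mg

Vitamin C per dollar: broccoli 154.3, strawberries 140, orange 132.9, spinach 31.43, avocado 6.667.
Take 3 servings of broccoli: spends $2.10, +324.0 mg vitamin C (running total 324.0 mg).
Take 1.585 servings of strawberries: spends $1.03, +144.2 mg vitamin C (running total 468.2 mg).
Greedy by best ratio exhausts the cost allowance optimally: 468.2 mg.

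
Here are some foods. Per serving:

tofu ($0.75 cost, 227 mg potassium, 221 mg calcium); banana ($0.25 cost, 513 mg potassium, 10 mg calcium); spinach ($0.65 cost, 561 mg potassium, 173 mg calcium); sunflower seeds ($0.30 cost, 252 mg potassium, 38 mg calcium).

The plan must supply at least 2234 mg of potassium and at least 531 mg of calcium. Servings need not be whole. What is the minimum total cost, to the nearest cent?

This is a tiny linear program; its minimum lies at a vertex of the feasible set. List the vertices and price them.
tofu only: max(2234/227, 531/221) = 9.841 servings → $7.38.
banana only: max(2234/513, 531/10) = 53.1 servings → $13.28.
spinach only: max(2234/561, 531/173) = 3.982 servings → $2.59.
sunflower seeds only: max(2234/252, 531/38) = 13.97 servings → $4.19.
tofu + banana with both tight: 2.251 servings and 3.359 servings → $2.53.
tofu + spinach with both targets exact would need a negative amount; discard.
tofu + sunflower seeds with both tight: 1.039 servings and 7.929 servings → $3.16.
banana + spinach with both tight: 1.066 servings and 3.008 servings → $2.22.
banana + sunflower seeds with both targets exact would need a negative amount; discard.
spinach + sunflower seeds with both tight: 2.196 servings and 3.977 servings → $2.62.
The minimum over all feasible corners is $2.22.

$2.22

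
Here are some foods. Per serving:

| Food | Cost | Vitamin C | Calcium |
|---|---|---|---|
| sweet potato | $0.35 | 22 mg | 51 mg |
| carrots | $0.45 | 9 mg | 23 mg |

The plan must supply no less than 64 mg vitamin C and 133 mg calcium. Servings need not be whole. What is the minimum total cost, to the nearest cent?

$1.02

Check every corner: each single food scaled to meet both minima, and each pair solved so both constraints bind.
sweet potato only: max(64/22, 133/51) = 2.909 servings → $1.02.
carrots only: max(64/9, 133/23) = 7.111 servings → $3.20.
sweet potato + carrots: the both-tight solution has a negative serving — not a feasible corner.
So the least-cost plan costs $1.02.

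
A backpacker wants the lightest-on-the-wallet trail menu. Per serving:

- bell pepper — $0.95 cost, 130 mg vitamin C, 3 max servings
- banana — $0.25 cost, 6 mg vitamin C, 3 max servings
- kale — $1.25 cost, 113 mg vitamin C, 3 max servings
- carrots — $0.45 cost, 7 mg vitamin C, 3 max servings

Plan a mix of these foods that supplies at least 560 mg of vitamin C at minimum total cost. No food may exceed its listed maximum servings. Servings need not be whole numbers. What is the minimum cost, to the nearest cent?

Cost per mg of vitamin C: bell pepper $0.0073, kale $0.0111, banana $0.0417, carrots $0.0643.
Take 3 servings of bell pepper: +390.0 mg vitamin C for $2.85 (total $2.85, still need 170.0 mg).
Take 1.504 servings of kale: +170.0 mg vitamin C for $1.88 (total $4.73, still need 0.0 mg).
Filling from the cheapest source first is optimal under one linear minimum: $4.73.

$4.73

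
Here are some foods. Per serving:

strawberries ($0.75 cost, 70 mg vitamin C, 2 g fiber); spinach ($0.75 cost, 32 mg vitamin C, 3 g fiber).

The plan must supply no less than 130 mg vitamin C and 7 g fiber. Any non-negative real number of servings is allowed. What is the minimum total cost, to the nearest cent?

Two binding constraints pin down two serving amounts, so the optimal mix uses at most two foods. The candidates are each food alone (scaled to the tighter of vitamin C/fiber) and each pair with both constraints tight.
strawberries only: max(130/70, 7/2) = 3.5 servings → $2.62.
spinach only: max(130/32, 7/3) = 4.062 servings → $3.05.
strawberries + spinach with both tight: 1.137 servings and 1.575 servings → $2.03.
So the least-cost plan costs $2.03.

$2.03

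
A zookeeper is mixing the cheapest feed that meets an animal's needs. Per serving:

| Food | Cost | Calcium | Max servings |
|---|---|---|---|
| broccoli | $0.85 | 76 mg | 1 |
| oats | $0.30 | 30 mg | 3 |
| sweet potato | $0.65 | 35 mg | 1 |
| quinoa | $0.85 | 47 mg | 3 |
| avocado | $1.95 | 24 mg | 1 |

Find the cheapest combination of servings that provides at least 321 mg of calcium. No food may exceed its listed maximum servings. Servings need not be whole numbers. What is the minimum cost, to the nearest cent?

Cost per mg of calcium: oats $0.0100, broccoli $0.0112, quinoa $0.0181, sweet potato $0.0186, avocado $0.0813.
Take 3 servings of oats: +90.0 mg calcium for $0.90 (total $0.90, still need 231.0 mg).
Take 1 serving of broccoli: +76.0 mg calcium for $0.85 (total $1.75, still need 155.0 mg).
Take 3 servings of quinoa: +141.0 mg calcium for $2.55 (total $4.30, still need 14.0 mg).
Take 0.4 servings of sweet potato: +14.0 mg calcium for $0.26 (total $4.56, still need 0.0 mg).
Greedy by cheapest-per-mg is optimal for a single linear constraint, so the minimum cost is $4.56.

$4.56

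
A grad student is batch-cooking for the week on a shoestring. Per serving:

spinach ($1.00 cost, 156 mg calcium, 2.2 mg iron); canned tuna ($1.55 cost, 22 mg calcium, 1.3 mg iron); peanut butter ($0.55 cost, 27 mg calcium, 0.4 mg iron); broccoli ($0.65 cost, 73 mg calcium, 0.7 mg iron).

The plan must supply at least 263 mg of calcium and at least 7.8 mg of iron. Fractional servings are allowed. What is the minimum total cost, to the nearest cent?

At the optimum either one food covers both requirements or two foods hit both targets exactly; no other combination can be cheaper.
spinach only: max(263/156, 7.8/2.2) = 3.545 servings → $3.55.
canned tuna only: max(263/22, 7.8/1.3) = 11.95 servings → $18.53.
peanut butter only: max(263/27, 7.8/0.4) = 19.5 servings → $10.72.
broccoli only: max(263/73, 7.8/0.7) = 11.14 servings → $7.24.
spinach + canned tuna with both tight: 1.103 servings and 4.133 servings → $7.51.
spinach + peanut butter with both targets exact would need a negative amount; discard.
spinach + broccoli with both targets exact would need a negative amount; discard.
canned tuna + peanut butter with both tight: 4.008 servings and 6.475 servings → $9.77.
canned tuna + broccoli with both tight: 4.847 servings and 2.142 servings → $8.90.
peanut butter + broccoli: the both-tight solution has a negative serving — not a feasible corner.
Cheapest feasible corner: $3.55.

$3.55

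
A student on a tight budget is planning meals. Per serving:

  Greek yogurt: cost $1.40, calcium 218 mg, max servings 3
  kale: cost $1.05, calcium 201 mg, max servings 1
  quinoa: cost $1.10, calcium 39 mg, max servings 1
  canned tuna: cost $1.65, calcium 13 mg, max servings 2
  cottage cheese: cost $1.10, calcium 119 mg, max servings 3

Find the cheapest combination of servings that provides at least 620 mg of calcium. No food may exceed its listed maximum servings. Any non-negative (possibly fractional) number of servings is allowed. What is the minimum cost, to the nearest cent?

$3.74

Cost per mg of calcium: kale $0.0052, Greek yogurt $0.0064, cottage cheese $0.0092, quinoa $0.0282, canned tuna $0.1269.
Take 1 serving of kale: +201.0 mg calcium for $1.05 (total $1.05, still need 419.0 mg).
Take 1.922 servings of Greek yogurt: +419.0 mg calcium for $2.69 (total $3.74, still need 0.0 mg).
Greedy by cheapest-per-mg is optimal for a single linear constraint, so the minimum cost is $3.74.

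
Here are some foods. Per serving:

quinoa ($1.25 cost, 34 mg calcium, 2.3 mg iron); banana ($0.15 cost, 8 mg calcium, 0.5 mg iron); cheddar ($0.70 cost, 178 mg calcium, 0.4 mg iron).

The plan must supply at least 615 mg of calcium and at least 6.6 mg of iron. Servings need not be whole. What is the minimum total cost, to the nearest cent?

Minimising a linear cost over {calcium ≥ 615, iron ≥ 6.6, servings ≥ 0} — the optimum is at a vertex, using one or two foods.
quinoa only: max(615/34, 6.6/2.3) = 18.09 servings → $22.61.
banana only: max(615/8, 6.6/0.5) = 76.88 servings → $11.53.
cheddar only: max(615/178, 6.6/0.4) = 16.5 servings → $11.55.
quinoa + banana with both targets exact would need a negative amount; discard.
quinoa + cheddar with both tight: 2.347 servings and 3.007 servings → $5.04.
banana + cheddar with both tight: 10.83 servings and 2.969 servings → $3.70.
Cheapest feasible corner: $3.70.

$3.70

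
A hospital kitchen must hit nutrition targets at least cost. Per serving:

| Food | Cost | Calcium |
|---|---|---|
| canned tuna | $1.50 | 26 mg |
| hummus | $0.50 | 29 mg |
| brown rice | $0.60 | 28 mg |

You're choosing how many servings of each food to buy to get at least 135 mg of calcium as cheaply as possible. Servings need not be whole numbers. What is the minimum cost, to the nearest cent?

$2.33

Cost per mg of calcium: hummus $0.0172, brown rice $0.0214, canned tuna $0.0577.
With no serving limits, use only hummus: 135 mg / 29 mg = 4.655 servings × $0.50 = $2.33.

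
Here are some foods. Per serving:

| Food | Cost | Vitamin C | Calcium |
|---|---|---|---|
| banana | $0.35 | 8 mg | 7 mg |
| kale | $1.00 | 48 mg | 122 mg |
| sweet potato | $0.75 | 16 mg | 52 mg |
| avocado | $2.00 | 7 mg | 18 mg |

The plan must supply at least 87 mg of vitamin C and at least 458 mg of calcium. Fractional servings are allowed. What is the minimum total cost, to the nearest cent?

$3.75

This is a tiny linear program; its minimum lies at a vertex of the feasible set. List the vertices and price them.
banana only: max(87/8, 458/7) = 65.43 servings → $22.90.
kale only: max(87/48, 458/122) = 3.754 servings → $3.75.
sweet potato only: max(87/16, 458/52) = 8.808 servings → $6.61.
avocado only: max(87/7, 458/18) = 25.44 servings → $50.89.
banana + kale: intersection lies outside the first quadrant.
banana + sweet potato: the both-tight solution has a negative serving — not a feasible corner.
banana + avocado: intersection lies outside the first quadrant.
kale + sweet potato: intersection lies outside the first quadrant.
kale + avocado: the both-tight solution has a negative serving — not a feasible corner.
sweet potato + avocado with both targets exact would need a negative amount; discard.
Cheapest feasible corner: $3.75.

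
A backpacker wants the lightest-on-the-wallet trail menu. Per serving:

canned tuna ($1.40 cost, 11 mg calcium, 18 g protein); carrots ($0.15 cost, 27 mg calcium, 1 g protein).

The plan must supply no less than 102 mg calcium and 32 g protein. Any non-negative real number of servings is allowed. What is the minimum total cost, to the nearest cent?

$2.71

Compare the cost at each extreme point of the feasible region.
canned tuna only: max(102/11, 32/18) = 9.273 servings → $12.98.
carrots only: max(102/27, 32/1) = 32 servings → $4.80.
canned tuna + carrots with both tight: 1.604 servings and 3.124 servings → $2.71.
So the least-cost plan costs $2.71.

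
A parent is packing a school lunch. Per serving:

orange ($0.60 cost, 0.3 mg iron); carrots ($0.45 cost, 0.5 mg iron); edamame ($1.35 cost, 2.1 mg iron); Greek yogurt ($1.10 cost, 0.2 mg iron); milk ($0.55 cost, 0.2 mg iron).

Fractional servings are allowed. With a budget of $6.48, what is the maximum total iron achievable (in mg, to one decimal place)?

Iron per dollar: edamame 1.556, carrots 1.111, orange 0.5, milk 0.3636, Greek yogurt 0.1818.
With no serving limits, spend the whole cost allowance on edamame: $6.48 / $1.35 × 2.1 mg = 10.1 mg.

10.1 mg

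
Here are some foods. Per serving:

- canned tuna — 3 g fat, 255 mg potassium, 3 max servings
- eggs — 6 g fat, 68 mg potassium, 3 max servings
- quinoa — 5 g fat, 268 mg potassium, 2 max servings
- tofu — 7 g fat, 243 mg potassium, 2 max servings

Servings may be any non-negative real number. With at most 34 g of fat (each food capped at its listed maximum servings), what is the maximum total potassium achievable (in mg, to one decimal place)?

Potassium per g fat: canned tuna 85, quinoa 53.6, tofu 34.71, eggs 11.33.
Take 3 servings of canned tuna: uses 9 g fat, +765.0 mg potassium (running total 765.0 mg).
Take 2 servings of quinoa: uses 10 g fat, +536.0 mg potassium (running total 1301.0 mg).
Take 2 servings of tofu: uses 14 g fat, +486.0 mg potassium (running total 1787.0 mg).
Take 0.1667 servings of eggs: uses 1 g fat, +11.3 mg potassium (running total 1798.3 mg).
Greedy by best ratio exhausts the fat allowance optimally: 1798.3 mg.

1798.3 mg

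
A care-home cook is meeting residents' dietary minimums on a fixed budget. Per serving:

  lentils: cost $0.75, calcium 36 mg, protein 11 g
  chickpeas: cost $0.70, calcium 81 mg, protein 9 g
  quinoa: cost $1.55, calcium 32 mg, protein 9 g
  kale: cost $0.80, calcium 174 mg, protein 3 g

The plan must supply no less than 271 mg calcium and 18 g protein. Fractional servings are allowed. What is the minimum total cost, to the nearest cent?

Check every corner: each single food scaled to meet both minima, and each pair solved so both constraints bind.
lentils only: max(271/36, 18/11) = 7.528 servings → $5.65.
chickpeas only: max(271/81, 18/9) = 3.346 servings → $2.34.
quinoa only: max(271/32, 18/9) = 8.469 servings → $13.13.
kale only: max(271/174, 18/3) = 6 servings → $4.80.
lentils + chickpeas: the both-tight solution has a negative serving — not a feasible corner.
lentils + quinoa: intersection lies outside the first quadrant.
lentils + kale with both tight: 1.284 servings and 1.292 servings → $2.00.
chickpeas + quinoa: the both-tight solution has a negative serving — not a feasible corner.
chickpeas + kale with both tight: 1.753 servings and 0.7415 servings → $1.82.
quinoa + kale with both tight: 1.578 servings and 1.267 servings → $3.46.
The minimum over all feasible corners is $1.82.

$1.82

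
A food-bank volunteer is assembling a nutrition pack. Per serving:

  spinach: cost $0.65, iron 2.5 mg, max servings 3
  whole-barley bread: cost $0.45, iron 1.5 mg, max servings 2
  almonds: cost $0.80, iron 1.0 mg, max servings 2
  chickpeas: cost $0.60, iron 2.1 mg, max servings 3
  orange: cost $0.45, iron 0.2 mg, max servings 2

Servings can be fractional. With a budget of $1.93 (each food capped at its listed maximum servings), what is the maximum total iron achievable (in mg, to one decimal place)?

7.4 mg

Iron per dollar: spinach 3.846, chickpeas 3.5, whole-barley bread 3.333, almonds 1.25, orange 0.4444.
Take 2.969 servings of spinach: spends $1.93, +7.4 mg iron (running total 7.4 mg).
Greedy by best ratio exhausts the cost allowance optimally: 7.4 mg.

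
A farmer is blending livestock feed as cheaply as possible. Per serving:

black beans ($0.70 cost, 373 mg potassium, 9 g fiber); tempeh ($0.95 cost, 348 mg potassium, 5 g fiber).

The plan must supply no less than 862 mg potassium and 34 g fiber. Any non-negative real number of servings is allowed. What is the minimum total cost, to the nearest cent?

$2.64

A basic optimal solution has at most two foods positive. Try each food alone and each pair with both targets met exactly.
black beans only: max(862/373, 34/9) = 3.778 servings → $2.64.
tempeh only: max(862/348, 34/5) = 6.8 servings → $6.46.
black beans + tempeh: the both-tight solution has a negative serving — not a feasible corner.
Cheapest feasible corner: $2.64.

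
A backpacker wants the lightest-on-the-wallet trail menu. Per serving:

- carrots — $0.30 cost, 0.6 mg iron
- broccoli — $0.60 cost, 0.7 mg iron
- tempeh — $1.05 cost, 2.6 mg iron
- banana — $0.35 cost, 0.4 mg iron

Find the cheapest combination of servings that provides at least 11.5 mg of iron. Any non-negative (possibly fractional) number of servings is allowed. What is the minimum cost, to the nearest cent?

Cost per mg of iron: tempeh $0.4038, carrots $0.5000, broccoli $0.8571, banana $0.8750.
With no serving limits, use only tempeh: 11.5 mg / 2.6 mg = 4.423 servings × $1.05 = $4.64.

$4.64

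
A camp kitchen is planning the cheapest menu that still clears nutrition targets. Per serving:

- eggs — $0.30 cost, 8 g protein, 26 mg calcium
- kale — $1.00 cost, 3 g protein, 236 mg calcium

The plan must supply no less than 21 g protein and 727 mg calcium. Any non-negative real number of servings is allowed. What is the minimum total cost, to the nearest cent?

$3.37

Check every corner: each single food scaled to meet both minima, and each pair solved so both constraints bind.
eggs only: max(21/8, 727/26) = 27.96 servings → $8.39.
kale only: max(21/3, 727/236) = 7 servings → $7.00.
eggs + kale with both tight: 1.533 servings and 2.912 servings → $3.37.
So the least-cost plan costs $3.37.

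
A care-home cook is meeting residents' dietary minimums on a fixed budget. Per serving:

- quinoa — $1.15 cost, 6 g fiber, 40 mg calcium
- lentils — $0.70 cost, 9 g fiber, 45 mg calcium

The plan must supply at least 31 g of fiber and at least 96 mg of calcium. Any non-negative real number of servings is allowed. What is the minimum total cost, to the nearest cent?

$2.41

Compare the cost at each extreme point of the feasible region.
quinoa only: max(31/6, 96/40) = 5.167 servings → $5.94.
lentils only: max(31/9, 96/45) = 3.444 servings → $2.41.
quinoa + lentils: intersection lies outside the first quadrant.
The minimum over all feasible corners is $2.41.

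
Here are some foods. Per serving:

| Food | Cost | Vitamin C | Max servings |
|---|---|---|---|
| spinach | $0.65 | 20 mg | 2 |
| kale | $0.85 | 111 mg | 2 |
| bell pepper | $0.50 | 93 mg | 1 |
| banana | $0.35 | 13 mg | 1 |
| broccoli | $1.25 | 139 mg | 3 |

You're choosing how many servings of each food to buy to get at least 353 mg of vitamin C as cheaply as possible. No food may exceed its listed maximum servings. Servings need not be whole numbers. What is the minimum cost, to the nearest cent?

$2.54

Cost per mg of vitamin C: bell pepper $0.0054, kale $0.0077, broccoli $0.0090, banana $0.0269, spinach $0.0325.
Take 1 serving of bell pepper: +93.0 mg vitamin C for $0.50 (total $0.50, still need 260.0 mg).
Take 2 servings of kale: +222.0 mg vitamin C for $1.70 (total $2.20, still need 38.0 mg).
Take 0.2734 servings of broccoli: +38.0 mg vitamin C for $0.34 (total $2.54, still need 0.0 mg).
Greedy by cheapest-per-mg is optimal for a single linear constraint, so the minimum cost is $2.54.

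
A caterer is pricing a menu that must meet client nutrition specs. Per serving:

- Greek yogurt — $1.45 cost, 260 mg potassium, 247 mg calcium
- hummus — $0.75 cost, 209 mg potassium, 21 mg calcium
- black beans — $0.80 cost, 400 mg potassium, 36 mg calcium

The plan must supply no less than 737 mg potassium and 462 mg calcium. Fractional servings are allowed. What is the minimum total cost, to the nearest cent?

A basic optimal solution has at most two foods positive. Try each food alone and each pair with both targets met exactly.
Greek yogurt only: max(737/260, 462/247) = 2.835 servings → $4.11.
hummus only: max(737/209, 462/21) = 22 servings → $16.50.
black beans only: max(737/400, 462/36) = 12.83 servings → $10.27.
Greek yogurt + hummus with both tight: 1.756 servings and 1.341 servings → $3.55.
Greek yogurt + black beans with both tight: 1.77 servings and 0.6923 servings → $3.12.
hummus + black beans: the both-tight solution has a negative serving — not a feasible corner.
Cheapest feasible corner: $3.12.

$3.12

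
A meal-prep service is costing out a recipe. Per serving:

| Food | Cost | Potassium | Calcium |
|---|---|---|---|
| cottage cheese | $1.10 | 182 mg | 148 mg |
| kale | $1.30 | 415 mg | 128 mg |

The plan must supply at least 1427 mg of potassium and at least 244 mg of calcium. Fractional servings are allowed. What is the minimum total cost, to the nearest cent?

$4.47

This is a tiny linear program; its minimum lies at a vertex of the feasible set. List the vertices and price them.
cottage cheese only: max(1427/182, 244/148) = 7.841 servings → $8.62.
kale only: max(1427/415, 244/128) = 3.439 servings → $4.47.
cottage cheese + kale: intersection lies outside the first quadrant.
The minimum over all feasible corners is $4.47.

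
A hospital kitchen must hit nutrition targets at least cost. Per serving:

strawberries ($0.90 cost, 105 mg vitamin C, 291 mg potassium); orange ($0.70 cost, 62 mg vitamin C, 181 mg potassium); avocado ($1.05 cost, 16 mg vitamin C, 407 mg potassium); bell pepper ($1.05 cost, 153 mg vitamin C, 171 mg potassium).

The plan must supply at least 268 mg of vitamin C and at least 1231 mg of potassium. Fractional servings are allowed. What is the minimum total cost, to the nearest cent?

$3.53

This is a tiny linear program; its minimum lies at a vertex of the feasible set. List the vertices and price them.
strawberries only: max(268/105, 1231/291) = 4.23 servings → $3.81.
orange only: max(268/62, 1231/181) = 6.801 servings → $4.76.
avocado only: max(268/16, 1231/407) = 16.75 servings → $17.59.
bell pepper only: max(268/153, 1231/171) = 7.199 servings → $7.56.
strawberries + orange: the both-tight solution has a negative serving — not a feasible corner.
strawberries + avocado with both tight: 2.347 servings and 1.346 servings → $3.53.
strawberries + bell pepper: the both-tight solution has a negative serving — not a feasible corner.
orange + avocado with both tight: 4.001 servings and 1.245 servings → $4.11.
orange + bell pepper with both targets exact would need a negative amount; discard.
avocado + bell pepper with both tight: 2.394 servings and 1.501 servings → $4.09.
Cheapest feasible corner: $3.53.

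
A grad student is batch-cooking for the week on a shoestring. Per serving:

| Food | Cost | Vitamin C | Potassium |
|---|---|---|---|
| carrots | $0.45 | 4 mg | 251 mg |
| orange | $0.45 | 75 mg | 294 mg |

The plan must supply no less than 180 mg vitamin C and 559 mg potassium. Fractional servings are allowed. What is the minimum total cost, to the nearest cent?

At the optimum either one food covers both requirements or two foods hit both targets exactly; no other combination can be cheaper.
carrots only: max(180/4, 559/251) = 45 servings → $20.25.
orange only: max(180/75, 559/294) = 2.4 servings → $1.08.
carrots + orange with both targets exact would need a negative amount; discard.
Cheapest feasible corner: $1.08.

$1.08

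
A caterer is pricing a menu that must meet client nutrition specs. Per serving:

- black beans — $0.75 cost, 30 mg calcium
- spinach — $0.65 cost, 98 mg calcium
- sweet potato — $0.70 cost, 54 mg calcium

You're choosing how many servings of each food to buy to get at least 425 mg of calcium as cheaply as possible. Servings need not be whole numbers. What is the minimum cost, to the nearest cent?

Cost per mg of calcium: spinach $0.0066, sweet potato $0.0130, black beans $0.0250.
With no serving limits, use only spinach: 425 mg / 98 mg = 4.337 servings × $0.65 = $2.82.

$2.82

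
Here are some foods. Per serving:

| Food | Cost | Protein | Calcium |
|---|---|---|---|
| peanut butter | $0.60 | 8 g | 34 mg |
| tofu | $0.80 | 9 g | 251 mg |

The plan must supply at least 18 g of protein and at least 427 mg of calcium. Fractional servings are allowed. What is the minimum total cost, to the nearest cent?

$1.56

This is a tiny linear program; its minimum lies at a vertex of the feasible set. List the vertices and price them.
peanut butter only: max(18/8, 427/34) = 12.56 servings → $7.54.
tofu only: max(18/9, 427/251) = 2 servings → $1.60.
peanut butter + tofu with both tight: 0.3966 servings and 1.647 servings → $1.56.
Cheapest feasible corner: $1.56.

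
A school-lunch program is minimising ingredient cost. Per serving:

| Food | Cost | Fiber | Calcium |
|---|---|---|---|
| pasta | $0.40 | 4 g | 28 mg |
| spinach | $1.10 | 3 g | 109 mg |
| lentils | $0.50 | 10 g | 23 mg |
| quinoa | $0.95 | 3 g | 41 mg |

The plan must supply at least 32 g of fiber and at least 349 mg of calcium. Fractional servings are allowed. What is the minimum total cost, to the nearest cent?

Two binding constraints pin down two serving amounts, so the optimal mix uses at most two foods. The candidates are each food alone (scaled to the tighter of fiber/calcium) and each pair with both constraints tight.
pasta only: max(32/4, 349/28) = 12.46 servings → $4.99.
spinach only: max(32/3, 349/109) = 10.67 servings → $11.73.
lentils only: max(32/10, 349/23) = 15.17 servings → $7.59.
quinoa only: max(32/3, 349/41) = 10.67 servings → $10.13.
pasta + spinach with both tight: 6.935 servings and 1.42 servings → $4.34.
pasta + lentils with both targets exact would need a negative amount; discard.
pasta + quinoa with both tight: 3.312 servings and 6.25 servings → $7.26.
spinach + lentils with both tight: 2.697 servings and 2.391 servings → $4.16.
spinach + quinoa with both targets exact would need a negative amount; discard.
lentils + quinoa with both tight: 0.7771 servings and 8.076 servings → $8.06.
So the least-cost plan costs $4.16.

$4.16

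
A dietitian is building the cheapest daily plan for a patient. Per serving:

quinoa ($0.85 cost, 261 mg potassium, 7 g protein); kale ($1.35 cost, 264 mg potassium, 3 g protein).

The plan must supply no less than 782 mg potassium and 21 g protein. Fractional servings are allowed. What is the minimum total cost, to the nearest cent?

$2.55

quinoa only: max(782/261, 21/7) = 3 servings → $2.55.
kale only: max(782/264, 21/3) = 7 servings → $9.45.
quinoa + kale with both targets exact would need a negative amount; discard.
The minimum over all feasible corners is $2.55.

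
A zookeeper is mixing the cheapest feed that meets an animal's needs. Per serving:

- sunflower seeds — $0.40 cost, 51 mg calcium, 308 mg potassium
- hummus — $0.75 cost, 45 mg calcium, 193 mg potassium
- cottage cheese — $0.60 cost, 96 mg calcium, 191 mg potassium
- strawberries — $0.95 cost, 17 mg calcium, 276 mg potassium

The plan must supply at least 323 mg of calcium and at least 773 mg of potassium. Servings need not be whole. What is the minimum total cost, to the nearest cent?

Compare the cost at each extreme point of the feasible region.
sunflower seeds only: max(323/51, 773/308) = 6.333 servings → $2.53.
hummus only: max(323/45, 773/193) = 7.178 servings → $5.38.
cottage cheese only: max(323/96, 773/191) = 4.047 servings → $2.43.
strawberries only: max(323/17, 773/276) = 19 servings → $18.05.
sunflower seeds + hummus with both targets exact would need a negative amount; discard.
sunflower seeds + cottage cheese with both tight: 0.6312 servings and 3.029 servings → $2.07.
sunflower seeds + strawberries: intersection lies outside the first quadrant.
hummus + cottage cheese with both tight: 1.26 servings and 2.774 servings → $2.61.
hummus + strawberries with both targets exact would need a negative amount; discard.
cottage cheese + strawberries with both tight: 3.269 servings and 0.5383 servings → $2.47.
The minimum over all feasible corners is $2.07.

$2.07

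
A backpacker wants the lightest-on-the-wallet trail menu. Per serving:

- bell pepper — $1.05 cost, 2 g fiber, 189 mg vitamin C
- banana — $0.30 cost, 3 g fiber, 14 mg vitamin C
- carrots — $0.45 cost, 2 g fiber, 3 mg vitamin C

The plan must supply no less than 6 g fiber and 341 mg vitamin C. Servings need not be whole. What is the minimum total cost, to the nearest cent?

At the optimum either one food covers both requirements or two foods hit both targets exactly; no other combination can be cheaper.
bell pepper only: max(6/2, 341/189) = 3 servings → $3.15.
banana only: max(6/3, 341/14) = 24.36 servings → $7.31.
carrots only: max(6/2, 341/3) = 113.7 servings → $51.15.
bell pepper + banana with both tight: 1.742 servings and 0.8386 servings → $2.08.
bell pepper + carrots with both tight: 1.785 servings and 1.215 servings → $2.42.
banana + carrots: the both-tight solution has a negative serving — not a feasible corner.
The minimum over all feasible corners is $2.08.

$2.08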